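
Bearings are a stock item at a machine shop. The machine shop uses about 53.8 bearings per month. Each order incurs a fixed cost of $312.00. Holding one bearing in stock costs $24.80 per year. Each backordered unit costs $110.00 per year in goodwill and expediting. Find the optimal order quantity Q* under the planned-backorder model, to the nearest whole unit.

Q* ≈ 141 bearings

Annual demand D = 53.8 × 12 = 645.6.
With planned backorders, Q* = √(2DS/H) · √((H+B)/B).
√(2DS/H) = √(2 × 645.6 × 312 / 24.8) = 127.452.
√((H+B)/B) = √((24.8+110)/110) = 1.1070.
Q* ≈ 141.090.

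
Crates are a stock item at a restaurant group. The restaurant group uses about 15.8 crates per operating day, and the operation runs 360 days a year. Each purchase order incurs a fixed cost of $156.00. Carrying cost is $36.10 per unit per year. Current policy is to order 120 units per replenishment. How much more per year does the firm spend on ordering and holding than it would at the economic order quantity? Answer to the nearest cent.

Extra cost ≈ $1,556.33 per year

Annual demand D = 15.8 × 360 = 5,688.
EOQ = √(2DS/H) = √(2 × 5,688 × 156 / 36.1) ≈ 221.72.
Cost at Q* = (D/Q*)S + (Q*/2)H = √(2DSH) ≈ $8,004.07.
Cost at Q = 120: (5,688/120)×156 + (120/2)×36.1 = $7,394.40 + $2,166.00 = $9,560.40.
Excess = $9,560.40 − $8,004.07 = $1,556.33.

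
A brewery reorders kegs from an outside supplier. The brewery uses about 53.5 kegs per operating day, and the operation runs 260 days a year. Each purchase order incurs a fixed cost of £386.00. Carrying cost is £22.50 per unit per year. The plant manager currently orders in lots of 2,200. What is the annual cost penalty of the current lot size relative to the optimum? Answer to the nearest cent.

Extra cost ≈ £11,646.55 per year

Annual demand D = 53.5 × 260 = 13,910.
EOQ = √(2DS/H) = √(2 × 13,910 × 386 / 22.5) ≈ 690.85.
Cost at Q* = (D/Q*)S + (Q*/2)H = √(2DSH) ≈ £15,544.02.
Cost at Q = 2,200: (13,910/2,200)×386 + (2,200/2)×22.5 = £2,440.57 + £24,750.00 = £27,190.57.
Excess = £27,190.57 − £15,544.02 = £11,646.55.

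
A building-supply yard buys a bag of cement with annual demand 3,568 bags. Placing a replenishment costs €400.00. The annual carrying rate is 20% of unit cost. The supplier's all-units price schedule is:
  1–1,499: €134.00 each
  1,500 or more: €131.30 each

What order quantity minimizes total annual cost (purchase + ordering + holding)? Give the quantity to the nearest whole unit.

Q* ≈ 326 bags

Holding cost per unit per year at price C is H = 0.20·C.
Candidates are each tier's EOQ (if it falls in that tier) and each price-break quantity.
EOQ at €134.00 = 326.4 (feasible in tier 1): TC = 3,568×€134.00 + (3,568/326.4)×400 + (326.4/2)×0.20×€134.00 = €486,858.31.
EOQ at €131.30 = 329.7 < 1500, so use break Q=1500: TC = 3,568×€131.30 + (3,568/1500.0)×400 + (1500.0/2)×0.20×€131.30 = €489,124.87.
Lowest total cost is €486,858.31 at Q = 326.4.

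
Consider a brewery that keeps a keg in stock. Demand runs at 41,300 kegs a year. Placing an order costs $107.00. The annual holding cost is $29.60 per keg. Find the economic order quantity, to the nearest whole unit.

Q* ≈ 546 kegs

EOQ = √(2DS / H) = √(2 × 41,300 × 107 / 29.6).
= √(8,838,200 / 29.6) = √298,587.8378 ≈ 546.432.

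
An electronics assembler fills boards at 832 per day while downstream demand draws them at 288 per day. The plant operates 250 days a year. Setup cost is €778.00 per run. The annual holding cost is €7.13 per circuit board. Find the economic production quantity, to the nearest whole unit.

Q* ≈ 4,902 boards

Annual demand D = 288 × 250 = 72,000.
Production build-up factor (1 − d/p) = 1 − 288/832 = 0.6538.
Q* = √(2DS / (H(1 − d/p))) = √(2 × 72,000 × 778 / (7.13 × 0.6538)).
= √(112,032,000 / 4.6619) ≈ 4902.171.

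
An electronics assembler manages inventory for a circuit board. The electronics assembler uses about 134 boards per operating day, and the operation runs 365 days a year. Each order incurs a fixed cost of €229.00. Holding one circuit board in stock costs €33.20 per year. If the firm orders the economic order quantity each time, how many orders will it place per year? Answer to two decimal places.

N ≈ 59.54 orders per year

Annual demand D = 134 × 365 = 48,910.
Q* = √(2DS/H) = √(2 × 48,910 × 229 / 33.2) ≈ 821.41.
Orders per year = D / Q* = 48,910 / 821.41 ≈ 59.544.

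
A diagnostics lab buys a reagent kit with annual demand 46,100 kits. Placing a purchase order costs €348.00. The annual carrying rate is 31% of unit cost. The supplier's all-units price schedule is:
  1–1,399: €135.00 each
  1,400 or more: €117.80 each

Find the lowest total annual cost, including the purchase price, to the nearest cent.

Holding cost per unit per year at price C is H = 0.31·C.
Evaluate total cost at each tier's feasible EOQ or, if the EOQ is below the tier, at the tier's minimum quantity.
EOQ at €135.00 = 875.6 (feasible in tier 1): TC = 46,100×€135.00 + (46,100/875.6)×348 + (875.6/2)×0.31×€135.00 = €6,260,143.99.
EOQ at €117.80 = 937.3 < 1400, so use break Q=1400: TC = 46,100×€117.80 + (46,100/1400.0)×348 + (1400.0/2)×0.31×€117.80 = €5,467,601.74.
Lowest total cost among the candidates is at Q = 1400.0.

TC* ≈ €5,467,601.74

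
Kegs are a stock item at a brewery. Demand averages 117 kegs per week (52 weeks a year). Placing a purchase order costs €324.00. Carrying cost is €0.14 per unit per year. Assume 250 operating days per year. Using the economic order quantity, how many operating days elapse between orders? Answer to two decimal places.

T ≈ 218.06 days

Annual demand D = 117 × 52 = 6,084.
The optimal lot size = √(2DS/H) = √(2 × 6,084 × 324 / 0.14) ≈ 5306.62.
Cycle time = Q*/D × 250 = 5306.62 / 6,084 × 250 ≈ 218.056 days.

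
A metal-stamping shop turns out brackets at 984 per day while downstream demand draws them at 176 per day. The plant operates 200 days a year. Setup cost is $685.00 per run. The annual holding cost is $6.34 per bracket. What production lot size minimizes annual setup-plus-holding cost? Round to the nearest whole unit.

Annual demand D = 176 × 200 = 35,200.
Production build-up factor (1 − d/p) = 1 − 176/984 = 0.8211.
Q* = √(2DS / (H(1 − d/p))) = √(2 × 35,200 × 685 / (6.34 × 0.8211)).
= √(48,224,000 / 5.206) ≈ 3043.539.

Q* ≈ 3,044 brackets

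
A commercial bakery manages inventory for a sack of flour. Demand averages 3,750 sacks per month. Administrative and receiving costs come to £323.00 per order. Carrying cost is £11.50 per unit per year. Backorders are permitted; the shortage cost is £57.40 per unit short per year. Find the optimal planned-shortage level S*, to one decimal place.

Annual demand D = 3,750 × 12 = 45,000.
With planned backorders, Q* = √(2DS/H) · √((H+B)/B).
√(2DS/H) = √(2 × 45,000 × 323 / 11.5) = 1589.914.
√((H+B)/B) = √((11.5+57.4)/57.4) = 1.0956.
Q* ≈ 1741.916.
S* = Q* · H/(H+B) = 1741.916 × 11.5/68.9 ≈ 290.741.

S* ≈ 290.7 sacks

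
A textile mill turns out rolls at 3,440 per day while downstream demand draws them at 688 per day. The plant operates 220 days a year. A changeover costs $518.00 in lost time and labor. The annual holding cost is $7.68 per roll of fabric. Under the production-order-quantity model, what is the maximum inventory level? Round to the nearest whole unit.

Annual demand D = 688 × 220 = 151,360.
Production build-up factor (1 − d/p) = 1 − 688/3,440 = 0.8000.
Q* = √(2DS / (H(1 − d/p))) = √(2 × 151,360 × 518 / (7.68 × 0.8000)).
= √(156,808,960 / 6.144) ≈ 5051.959.
Maximum inventory = Q*(1 − d/p) = 5051.959 × 0.8000 ≈ 4041.567.

I_max ≈ 4,042 rolls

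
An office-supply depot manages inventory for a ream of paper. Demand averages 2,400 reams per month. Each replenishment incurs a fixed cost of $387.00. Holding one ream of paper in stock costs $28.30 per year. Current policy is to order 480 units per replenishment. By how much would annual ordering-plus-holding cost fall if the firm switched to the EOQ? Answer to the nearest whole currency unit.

Extra cost ≈ $4,895 per year

Annual demand D = 2,400 × 12 = 28,800.
EOQ = √(2DS/H) = √(2 × 28,800 × 387 / 28.3) ≈ 887.51.
Cost at Q* = (D/Q*)S + (Q*/2)H = √(2DSH) ≈ $25,116.55.
Cost at Q = 480: (28,800/480)×387 + (480/2)×28.3 = $23,220.00 + $6,792.00 = $30,012.00.
Excess = $30,012.00 − $25,116.55 = $4,895.45.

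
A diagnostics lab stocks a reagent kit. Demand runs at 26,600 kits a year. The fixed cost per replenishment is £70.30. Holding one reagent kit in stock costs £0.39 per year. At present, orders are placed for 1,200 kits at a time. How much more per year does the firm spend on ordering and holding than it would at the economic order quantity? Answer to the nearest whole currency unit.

EOQ = √(2DS/H) = √(2 × 26,600 × 70.3 / 0.39) ≈ 3096.71.
Cost at Q* = (D/Q*)S + (Q*/2)H = √(2DSH) ≈ £1,207.72.
Cost at Q = 1,200: (26,600/1,200)×70.3 + (1,200/2)×0.39 = £1,558.32 + £234.00 = £1,792.32.
Excess = £1,792.32 − £1,207.72 = £584.60.

Extra cost ≈ £585 per year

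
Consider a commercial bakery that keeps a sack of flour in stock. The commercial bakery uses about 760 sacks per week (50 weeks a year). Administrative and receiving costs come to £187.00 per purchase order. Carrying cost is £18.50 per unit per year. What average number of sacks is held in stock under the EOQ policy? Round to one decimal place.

Annual demand D = 760 × 50 = 38,000.
Q* = √(2DS/H) = √(2 × 38,000 × 187 / 18.5) ≈ 876.48.
Average inventory = Q*/2 ≈ 876.48 / 2 = 438.240.

Average inventory ≈ 438.2 sacks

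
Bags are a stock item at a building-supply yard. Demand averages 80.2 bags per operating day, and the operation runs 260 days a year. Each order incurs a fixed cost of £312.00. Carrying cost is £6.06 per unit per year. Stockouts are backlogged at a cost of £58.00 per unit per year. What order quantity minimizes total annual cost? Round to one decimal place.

Q* ≈ 1,540.0 bags

Annual demand D = 80.2 × 260 = 20,852.
With planned backorders, Q* = √(2DS/H) · √((H+B)/B).
√(2DS/H) = √(2 × 20,852 × 312 / 6.06) = 1465.311.
√((H+B)/B) = √((6.06+58)/58) = 1.0509.
Q* ≈ 1539.960.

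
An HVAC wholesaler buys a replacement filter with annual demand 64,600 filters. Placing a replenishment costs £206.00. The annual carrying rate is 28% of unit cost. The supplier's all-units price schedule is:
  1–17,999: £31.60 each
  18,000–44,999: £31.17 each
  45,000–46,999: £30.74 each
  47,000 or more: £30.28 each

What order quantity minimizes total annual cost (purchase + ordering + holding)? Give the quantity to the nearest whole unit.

Holding cost per unit per year at price C is H = 0.28·C.
Evaluate total cost at each tier's feasible EOQ or, if the EOQ is below the tier, at the tier's minimum quantity.
EOQ at £31.60 = 1734.4 (feasible in tier 1): TC = 64,600×£31.60 + (64,600/1734.4)×206 + (1734.4/2)×0.28×£31.60 = £2,056,705.73.
EOQ at £31.17 = 1746.3 < 18000, so use break Q=18000: TC = 64,600×£31.17 + (64,600/18000.0)×206 + (18000.0/2)×0.28×£31.17 = £2,092,869.71.
EOQ at £30.74 = 1758.5 < 45000, so use break Q=45000: TC = 64,600×£30.74 + (64,600/45000.0)×206 + (45000.0/2)×0.28×£30.74 = £2,179,761.72.
EOQ at £30.28 = 1771.8 < 47000, so use break Q=47000: TC = 64,600×£30.28 + (64,600/47000.0)×206 + (47000.0/2)×0.28×£30.28 = £2,155,613.54.
Lowest total cost is £2,056,705.73 at Q = 1734.4.

Q* ≈ 1,734 filters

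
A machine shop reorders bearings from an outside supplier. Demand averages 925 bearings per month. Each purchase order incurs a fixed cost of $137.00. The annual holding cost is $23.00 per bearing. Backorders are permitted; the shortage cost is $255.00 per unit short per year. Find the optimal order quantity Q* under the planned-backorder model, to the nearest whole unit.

Annual demand D = 925 × 12 = 11,100.
With planned backorders, Q* = √(2DS/H) · √((H+B)/B).
√(2DS/H) = √(2 × 11,100 × 137 / 23) = 363.641.
√((H+B)/B) = √((23+255)/255) = 1.0441.
Q* ≈ 379.687.

Q* ≈ 380 bearings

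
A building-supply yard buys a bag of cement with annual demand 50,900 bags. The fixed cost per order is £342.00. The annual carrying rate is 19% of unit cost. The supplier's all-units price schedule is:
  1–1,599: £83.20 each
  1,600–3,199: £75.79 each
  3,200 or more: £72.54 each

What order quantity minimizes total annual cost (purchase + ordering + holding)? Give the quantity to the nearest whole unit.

Holding cost per unit per year at price C is H = 0.19·C.
Evaluate total cost at each tier's feasible EOQ or, if the EOQ is below the tier, at the tier's minimum quantity.
EOQ at £83.20 = 1484.0 (feasible in tier 1): TC = 50,900×£83.20 + (50,900/1484.0)×342 + (1484.0/2)×0.19×£83.20 = £4,258,339.86.
EOQ at £75.79 = 1554.9 < 1600, so use break Q=1600: TC = 50,900×£75.79 + (50,900/1600.0)×342 + (1600.0/2)×0.19×£75.79 = £3,880,110.96.
EOQ at £72.54 = 1589.4 < 3200, so use break Q=3200: TC = 50,900×£72.54 + (50,900/3200.0)×342 + (3200.0/2)×0.19×£72.54 = £3,719,778.10.
Lowest total cost is £3,719,778.10 at Q = 3200.0.

Q* ≈ 3,200 bags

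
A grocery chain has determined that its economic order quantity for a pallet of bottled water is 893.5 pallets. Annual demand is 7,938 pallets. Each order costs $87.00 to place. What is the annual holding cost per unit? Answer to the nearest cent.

Squaring Q* = √(2DS/H) gives Q*² = 2DS/H.
From Q* = √(2DS/H): H = 2DS / Q*² = 2 × 7,938 × 87 / 893.5² = 1.7301.

H ≈ $1.73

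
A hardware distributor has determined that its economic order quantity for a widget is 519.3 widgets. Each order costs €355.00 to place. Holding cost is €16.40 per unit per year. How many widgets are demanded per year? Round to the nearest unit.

D ≈ 6,229 widgets per year

Squaring Q* = √(2DS/H) gives Q*² = 2DS/H.
From Q* = √(2DS/H): D = Q*²H / (2S) = 519.3² × 16.4 / (2 × 355) = 6229.055.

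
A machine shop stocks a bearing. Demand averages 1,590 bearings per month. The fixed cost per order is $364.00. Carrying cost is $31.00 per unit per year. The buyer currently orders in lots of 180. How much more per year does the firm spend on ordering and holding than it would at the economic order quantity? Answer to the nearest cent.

Annual demand D = 1,590 × 12 = 19,080.
EOQ = √(2DS/H) = √(2 × 19,080 × 364 / 31) ≈ 669.38.
Cost at Q* = (D/Q*)S + (Q*/2)H = √(2DSH) ≈ $20,750.84.
Cost at Q = 180: (19,080/180)×364 + (180/2)×31 = $38,584.00 + $2,790.00 = $41,374.00.
Excess = $41,374.00 − $20,750.84 = $20,623.16.

Extra cost ≈ $20,623.16 per year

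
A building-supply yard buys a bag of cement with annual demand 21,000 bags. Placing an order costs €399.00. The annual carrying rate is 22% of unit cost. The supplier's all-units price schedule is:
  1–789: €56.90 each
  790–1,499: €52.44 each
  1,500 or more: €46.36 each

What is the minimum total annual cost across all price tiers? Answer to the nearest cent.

TC* ≈ €986,795.40

Holding cost per unit per year at price C is H = 0.22·C.
Candidates are each tier's EOQ (if it falls in that tier) and each price-break quantity.
Tier 1 (€56.90): EOQ = 1157.0 exceeds tier's upper bound 789, so this tier is dominated.
EOQ at €52.44 = 1205.2 (feasible in tier 2): TC = 21,000×€52.44 + (21,000/1205.2)×399 + (1205.2/2)×0.22×€52.44 = €1,115,144.45.
EOQ at €46.36 = 1281.8 < 1500, so use break Q=1500: TC = 21,000×€46.36 + (21,000/1500.0)×399 + (1500.0/2)×0.22×€46.36 = €986,795.40.
Lowest total cost among the candidates is at Q = 1500.0.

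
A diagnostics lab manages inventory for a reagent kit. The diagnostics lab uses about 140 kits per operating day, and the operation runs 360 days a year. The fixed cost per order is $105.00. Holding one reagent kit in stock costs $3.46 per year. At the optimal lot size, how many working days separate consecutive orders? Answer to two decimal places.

Annual demand D = 140 × 360 = 50,400.
Q* = √(2DS/H) = √(2 × 50,400 × 105 / 3.46) ≈ 1748.99.
Cycle time = Q*/D × 360 = 1748.99 / 50,400 × 360 ≈ 12.493 days.

T ≈ 12.49 days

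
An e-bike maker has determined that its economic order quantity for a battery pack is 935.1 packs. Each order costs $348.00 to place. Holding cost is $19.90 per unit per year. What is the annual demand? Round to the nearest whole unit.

Invert the EOQ relation Q*² = 2DS/H.
From Q* = √(2DS/H): D = Q*²H / (2S) = 935.1² × 19.9 / (2 × 348) = 25001.148.

D ≈ 25,001 packs per year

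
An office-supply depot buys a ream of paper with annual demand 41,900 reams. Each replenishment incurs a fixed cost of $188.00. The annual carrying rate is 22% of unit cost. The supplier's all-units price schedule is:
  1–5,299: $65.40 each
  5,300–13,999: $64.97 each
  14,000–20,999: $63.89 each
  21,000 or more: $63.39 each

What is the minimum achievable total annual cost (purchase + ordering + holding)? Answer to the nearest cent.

TC* ≈ $2,755,315.71

Holding cost per unit per year at price C is H = 0.22·C.
Candidates are each tier's EOQ (if it falls in that tier) and each price-break quantity.
EOQ at $65.40 = 1046.4 (feasible in tier 1): TC = 41,900×$65.40 + (41,900/1046.4)×188 + (1046.4/2)×0.22×$65.40 = $2,755,315.71.
EOQ at $64.97 = 1049.9 < 5300, so use break Q=5300: TC = 41,900×$64.97 + (41,900/5300.0)×188 + (5300.0/2)×0.22×$64.97 = $2,761,606.77.
EOQ at $63.89 = 1058.7 < 14000, so use break Q=14000: TC = 41,900×$63.89 + (41,900/14000.0)×188 + (14000.0/2)×0.22×$63.89 = $2,775,944.26.
EOQ at $63.39 = 1062.9 < 21000, so use break Q=21000: TC = 41,900×$63.39 + (41,900/21000.0)×188 + (21000.0/2)×0.22×$63.39 = $2,802,847.00.
Lowest total cost among the candidates is at Q = 1046.4.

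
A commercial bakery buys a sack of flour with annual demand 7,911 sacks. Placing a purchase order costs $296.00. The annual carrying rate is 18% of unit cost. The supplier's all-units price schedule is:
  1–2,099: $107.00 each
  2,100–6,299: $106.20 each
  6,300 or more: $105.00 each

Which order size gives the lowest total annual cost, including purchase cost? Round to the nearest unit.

Holding cost per unit per year at price C is H = 0.18·C.
For each price level, check whether its EOQ is feasible; otherwise the best quantity at that price is the breakpoint.
EOQ at $107.00 = 493.1 (feasible in tier 1): TC = 7,911×$107.00 + (7,911/493.1)×296 + (493.1/2)×0.18×$107.00 = $855,974.40.
EOQ at $106.20 = 495.0 < 2100, so use break Q=2100: TC = 7,911×$106.20 + (7,911/2100.0)×296 + (2100.0/2)×0.18×$106.20 = $861,335.07.
EOQ at $105.00 = 497.8 < 6300, so use break Q=6300: TC = 7,911×$105.00 + (7,911/6300.0)×296 + (6300.0/2)×0.18×$105.00 = $890,561.69.
Lowest total cost is $855,974.40 at Q = 493.1.

Q* ≈ 493 sacks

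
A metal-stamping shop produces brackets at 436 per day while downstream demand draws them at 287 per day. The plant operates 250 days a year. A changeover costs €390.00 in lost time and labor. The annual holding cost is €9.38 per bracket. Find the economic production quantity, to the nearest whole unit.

Q* ≈ 4,178 brackets

Annual demand D = 287 × 250 = 71,750.
Production build-up factor (1 − d/p) = 1 − 287/436 = 0.3417.
Q* = √(2DS / (H(1 − d/p))) = √(2 × 71,750 × 390 / (9.38 × 0.3417)).
= √(55,965,000 / 3.2056) ≈ 4178.370.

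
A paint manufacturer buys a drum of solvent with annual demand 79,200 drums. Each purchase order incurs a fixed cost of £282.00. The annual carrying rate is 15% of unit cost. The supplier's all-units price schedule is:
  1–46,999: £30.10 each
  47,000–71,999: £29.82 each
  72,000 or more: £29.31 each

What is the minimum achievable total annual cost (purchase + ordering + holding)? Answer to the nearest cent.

Holding cost per unit per year at price C is H = 0.15·C.
For each price level, check whether its EOQ is feasible; otherwise the best quantity at that price is the breakpoint.
EOQ at £30.10 = 3145.4 (feasible in tier 1): TC = 79,200×£30.10 + (79,200/3145.4)×282 + (3145.4/2)×0.15×£30.10 = £2,398,121.40.
EOQ at £29.82 = 3160.1 < 47000, so use break Q=47000: TC = 79,200×£29.82 + (79,200/47000.0)×282 + (47000.0/2)×0.15×£29.82 = £2,467,334.70.
EOQ at £29.31 = 3187.5 < 72000, so use break Q=72000: TC = 79,200×£29.31 + (79,200/72000.0)×282 + (72000.0/2)×0.15×£29.31 = £2,479,936.20.
Lowest total cost among the candidates is at Q = 3145.4.

TC* ≈ £2,398,121.40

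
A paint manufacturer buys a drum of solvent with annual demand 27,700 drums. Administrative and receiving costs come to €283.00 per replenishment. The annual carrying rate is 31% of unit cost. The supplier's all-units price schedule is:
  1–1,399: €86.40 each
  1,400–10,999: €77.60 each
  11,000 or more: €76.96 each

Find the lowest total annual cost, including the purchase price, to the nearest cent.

TC* ≈ €2,171,958.56

Holding cost per unit per year at price C is H = 0.31·C.
Evaluate total cost at each tier's feasible EOQ or, if the EOQ is below the tier, at the tier's minimum quantity.
EOQ at €86.40 = 765.1 (feasible in tier 1): TC = 27,700×€86.40 + (27,700/765.1)×283 + (765.1/2)×0.31×€86.40 = €2,413,772.07.
EOQ at €77.60 = 807.3 < 1400, so use break Q=1400: TC = 27,700×€77.60 + (27,700/1400.0)×283 + (1400.0/2)×0.31×€77.60 = €2,171,958.56.
EOQ at €76.96 = 810.7 < 11000, so use break Q=11000: TC = 27,700×€76.96 + (27,700/11000.0)×283 + (11000.0/2)×0.31×€76.96 = €2,263,721.45.
Lowest total cost among the candidates is at Q = 1400.0.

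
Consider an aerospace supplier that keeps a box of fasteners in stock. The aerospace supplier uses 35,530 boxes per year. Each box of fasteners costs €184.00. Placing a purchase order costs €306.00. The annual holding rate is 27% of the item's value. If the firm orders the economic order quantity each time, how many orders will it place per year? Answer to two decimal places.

N ≈ 53.70 orders per year

Holding cost H = 0.27 × €184.00 = €49.6800 per unit per year.
Q* = √(2DS/H) = √(2 × 35,530 × 306 / 49.68) ≈ 661.58.
Orders per year = D / Q* = 35,530 / 661.58 ≈ 53.705.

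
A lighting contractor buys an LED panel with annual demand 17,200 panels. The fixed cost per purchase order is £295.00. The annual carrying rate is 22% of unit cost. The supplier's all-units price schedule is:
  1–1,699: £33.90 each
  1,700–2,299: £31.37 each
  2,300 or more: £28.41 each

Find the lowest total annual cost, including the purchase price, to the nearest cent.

TC* ≈ £498,045.82

Holding cost per unit per year at price C is H = 0.22·C.
For each price level, check whether its EOQ is feasible; otherwise the best quantity at that price is the breakpoint.
EOQ at £33.90 = 1166.5 (feasible in tier 1): TC = 17,200×£33.90 + (17,200/1166.5)×295 + (1166.5/2)×0.22×£33.90 = £591,779.64.
EOQ at £31.37 = 1212.6 < 1700, so use break Q=1700: TC = 17,200×£31.37 + (17,200/1700.0)×295 + (1700.0/2)×0.22×£31.37 = £548,414.90.
EOQ at £28.41 = 1274.2 < 2300, so use break Q=2300: TC = 17,200×£28.41 + (17,200/2300.0)×295 + (2300.0/2)×0.22×£28.41 = £498,045.82.
Lowest total cost among the candidates is at Q = 2300.0.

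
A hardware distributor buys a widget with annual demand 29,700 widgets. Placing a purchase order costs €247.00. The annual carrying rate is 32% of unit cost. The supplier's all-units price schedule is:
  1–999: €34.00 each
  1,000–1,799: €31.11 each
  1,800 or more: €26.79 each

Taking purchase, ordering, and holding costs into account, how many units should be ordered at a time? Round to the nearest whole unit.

Holding cost per unit per year at price C is H = 0.32·C.
Evaluate total cost at each tier's feasible EOQ or, if the EOQ is below the tier, at the tier's minimum quantity.
Tier 1 (€34.00): EOQ = 1161.3 exceeds tier's upper bound 999, so this tier is dominated.
EOQ at €31.11 = 1214.0 (feasible in tier 2): TC = 29,700×€31.11 + (29,700/1214.0)×247 + (1214.0/2)×0.32×€31.11 = €936,052.56.
EOQ at €26.79 = 1308.2 < 1800, so use break Q=1800: TC = 29,700×€26.79 + (29,700/1800.0)×247 + (1800.0/2)×0.32×€26.79 = €807,454.02.
Lowest total cost is €807,454.02 at Q = 1800.0.

Q* ≈ 1,800 widgets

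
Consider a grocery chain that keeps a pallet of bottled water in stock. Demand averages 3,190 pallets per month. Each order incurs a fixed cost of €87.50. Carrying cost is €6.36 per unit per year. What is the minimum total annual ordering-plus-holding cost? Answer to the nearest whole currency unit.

TC* ≈ €6,527

Annual demand D = 3,190 × 12 = 38,280.
EOQ = √(2DS/H) = √(2 × 38,280 × 87.5 / 6.36) ≈ 1026.30.
At Q*, ordering cost (D/Q*)S equals holding cost (Q*/2)H, each = √(DSH/2).
Minimum total = √(2DSH) = √(2 × 38,280 × 87.5 × 6.36) ≈ 6527.300.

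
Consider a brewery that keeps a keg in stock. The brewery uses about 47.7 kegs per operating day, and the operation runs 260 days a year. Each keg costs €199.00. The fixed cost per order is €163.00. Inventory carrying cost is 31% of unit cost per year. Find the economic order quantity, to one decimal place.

Annual demand D = 47.7 × 260 = 12,402.
Holding cost H = 0.31 × €199.00 = €61.6900 per unit per year.
EOQ = √(2DS / H) = √(2 × 12,402 × 163 / 61.69).
= √(4,043,052 / 61.69) = √65,538.2072 ≈ 256.004.

Q* ≈ 256.0 kegs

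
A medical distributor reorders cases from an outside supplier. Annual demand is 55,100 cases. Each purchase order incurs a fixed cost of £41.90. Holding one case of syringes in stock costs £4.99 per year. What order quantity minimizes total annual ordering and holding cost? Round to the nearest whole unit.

EOQ = √(2DS / H) = √(2 × 55,100 × 41.9 / 4.99).
= √(4,617,380 / 4.99) = √925,326.6533 ≈ 961.939.

Q* ≈ 962 cases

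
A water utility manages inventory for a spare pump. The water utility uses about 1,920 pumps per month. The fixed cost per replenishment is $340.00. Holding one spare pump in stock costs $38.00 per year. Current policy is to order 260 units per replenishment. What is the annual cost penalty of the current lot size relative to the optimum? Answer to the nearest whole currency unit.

Extra cost ≈ $10,669 per year

Annual demand D = 1,920 × 12 = 23,040.
EOQ = √(2DS/H) = √(2 × 23,040 × 340 / 38) ≈ 642.10.
Cost at Q* = (D/Q*)S + (Q*/2)H = √(2DSH) ≈ $24,399.87.
Cost at Q = 260: (23,040/260)×340 + (260/2)×38 = $30,129.23 + $4,940.00 = $35,069.23.
Excess = $35,069.23 − $24,399.87 = $10,669.36.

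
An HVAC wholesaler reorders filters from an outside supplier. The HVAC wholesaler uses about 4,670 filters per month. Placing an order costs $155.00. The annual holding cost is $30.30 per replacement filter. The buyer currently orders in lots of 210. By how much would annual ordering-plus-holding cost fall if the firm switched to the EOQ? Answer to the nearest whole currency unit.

Extra cost ≈ $21,601 per year

Annual demand D = 4,670 × 12 = 56,040.
EOQ = √(2DS/H) = √(2 × 56,040 × 155 / 30.3) ≈ 757.20.
Cost at Q* = (D/Q*)S + (Q*/2)H = √(2DSH) ≈ $22,943.05.
Cost at Q = 210: (56,040/210)×155 + (210/2)×30.3 = $41,362.86 + $3,181.50 = $44,544.36.
Excess = $44,544.36 − $22,943.05 = $21,601.30.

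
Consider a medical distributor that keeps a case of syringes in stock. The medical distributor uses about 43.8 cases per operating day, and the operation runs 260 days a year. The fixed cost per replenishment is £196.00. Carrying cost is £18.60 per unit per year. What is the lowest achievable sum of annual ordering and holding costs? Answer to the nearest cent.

TC* ≈ £9,112.20

Annual demand D = 43.8 × 260 = 11,388.
Q* = √(2DS/H) = √(2 × 11,388 × 196 / 18.6) ≈ 489.90.
At the optimum the two cost components are equal, so total cost = 2·(Q*/2)H = Q*·H.
Minimum total = √(2DSH) = √(2 × 11,388 × 196 × 18.6) ≈ 9112.200.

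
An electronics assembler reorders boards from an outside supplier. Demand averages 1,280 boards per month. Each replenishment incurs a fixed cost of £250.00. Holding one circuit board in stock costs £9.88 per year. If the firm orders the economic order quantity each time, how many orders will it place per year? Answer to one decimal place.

N ≈ 17.4 orders per year

Annual demand D = 1,280 × 12 = 15,360.
Q* = √(2DS/H) = √(2 × 15,360 × 250 / 9.88) ≈ 881.66.
Orders per year = D / Q* = 15,360 / 881.66 ≈ 17.422.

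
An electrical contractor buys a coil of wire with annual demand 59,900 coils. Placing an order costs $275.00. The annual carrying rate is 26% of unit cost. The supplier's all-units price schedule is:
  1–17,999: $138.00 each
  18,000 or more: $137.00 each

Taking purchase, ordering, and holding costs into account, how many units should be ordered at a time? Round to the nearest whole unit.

Q* ≈ 958 coils

Holding cost per unit per year at price C is H = 0.26·C.
For each price level, check whether its EOQ is feasible; otherwise the best quantity at that price is the breakpoint.
EOQ at $138.00 = 958.2 (feasible in tier 1): TC = 59,900×$138.00 + (59,900/958.2)×275 + (958.2/2)×0.26×$138.00 = $8,300,581.20.
EOQ at $137.00 = 961.7 < 18000, so use break Q=18000: TC = 59,900×$137.00 + (59,900/18000.0)×275 + (18000.0/2)×0.26×$137.00 = $8,527,795.14.
Lowest total cost is $8,300,581.20 at Q = 958.2.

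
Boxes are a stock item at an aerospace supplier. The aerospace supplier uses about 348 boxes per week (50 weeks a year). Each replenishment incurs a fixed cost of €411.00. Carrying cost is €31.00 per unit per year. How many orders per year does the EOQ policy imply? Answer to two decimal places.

N ≈ 25.62 orders per year

Annual demand D = 348 × 50 = 17,400.
The optimal lot size = √(2DS/H) = √(2 × 17,400 × 411 / 31) ≈ 679.25.
Orders per year = D / Q* = 17,400 / 679.25 ≈ 25.616.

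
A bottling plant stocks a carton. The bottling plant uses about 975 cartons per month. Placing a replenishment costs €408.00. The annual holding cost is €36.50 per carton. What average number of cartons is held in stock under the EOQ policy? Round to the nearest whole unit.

Annual demand D = 975 × 12 = 11,700.
The optimal lot size = √(2DS/H) = √(2 × 11,700 × 408 / 36.5) ≈ 511.44.
Average inventory = Q*/2 ≈ 511.44 / 2 = 255.718.

Average inventory ≈ 256 cartons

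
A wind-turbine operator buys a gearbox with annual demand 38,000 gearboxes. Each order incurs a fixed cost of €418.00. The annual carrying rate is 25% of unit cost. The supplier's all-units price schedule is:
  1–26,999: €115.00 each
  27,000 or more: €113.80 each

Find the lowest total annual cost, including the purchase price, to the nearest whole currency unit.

TC* ≈ €4,400,221

Holding cost per unit per year at price C is H = 0.25·C.
Candidates are each tier's EOQ (if it falls in that tier) and each price-break quantity.
EOQ at €115.00 = 1051.2 (feasible in tier 1): TC = 38,000×€115.00 + (38,000/1051.2)×418 + (1051.2/2)×0.25×€115.00 = €4,400,221.35.
EOQ at €113.80 = 1056.7 < 27000, so use break Q=27000: TC = 38,000×€113.80 + (38,000/27000.0)×418 + (27000.0/2)×0.25×€113.80 = €4,709,063.30.
Lowest total cost among the candidates is at Q = 1051.2.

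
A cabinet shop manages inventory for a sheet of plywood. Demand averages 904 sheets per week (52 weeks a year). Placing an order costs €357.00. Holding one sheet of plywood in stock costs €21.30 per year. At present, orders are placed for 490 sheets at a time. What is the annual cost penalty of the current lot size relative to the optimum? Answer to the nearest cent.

Extra cost ≈ €12,729.44 per year

Annual demand D = 904 × 52 = 47,008.
EOQ = √(2DS/H) = √(2 × 47,008 × 357 / 21.3) ≈ 1255.29.
Cost at Q* = (D/Q*)S + (Q*/2)H = √(2DSH) ≈ €26,737.75.
Cost at Q = 490: (47,008/490)×357 + (490/2)×21.3 = €34,248.69 + €5,218.50 = €39,467.19.
Excess = €39,467.19 − €26,737.75 = €12,729.44.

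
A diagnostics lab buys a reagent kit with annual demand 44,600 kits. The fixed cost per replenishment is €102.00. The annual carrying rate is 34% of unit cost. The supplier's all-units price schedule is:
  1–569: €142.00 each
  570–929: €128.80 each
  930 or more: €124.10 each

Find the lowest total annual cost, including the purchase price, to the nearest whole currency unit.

TC* ≈ €5,559,372

Holding cost per unit per year at price C is H = 0.34·C.
For each price level, check whether its EOQ is feasible; otherwise the best quantity at that price is the breakpoint.
EOQ at €142.00 = 434.1 (feasible in tier 1): TC = 44,600×€142.00 + (44,600/434.1)×102 + (434.1/2)×0.34×€142.00 = €6,354,158.79.
EOQ at €128.80 = 455.8 < 570, so use break Q=570: TC = 44,600×€128.80 + (44,600/570.0)×102 + (570.0/2)×0.34×€128.80 = €5,764,941.77.
EOQ at €124.10 = 464.4 < 930, so use break Q=930: TC = 44,600×€124.10 + (44,600/930.0)×102 + (930.0/2)×0.34×€124.10 = €5,559,371.82.
Lowest total cost among the candidates is at Q = 930.0.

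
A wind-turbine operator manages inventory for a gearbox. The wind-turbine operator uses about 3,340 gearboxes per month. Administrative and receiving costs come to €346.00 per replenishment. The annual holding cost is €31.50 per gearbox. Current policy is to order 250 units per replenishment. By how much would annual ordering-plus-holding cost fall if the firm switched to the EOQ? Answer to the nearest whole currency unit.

Annual demand D = 3,340 × 12 = 40,080.
EOQ = √(2DS/H) = √(2 × 40,080 × 346 / 31.5) ≈ 938.34.
Cost at Q* = (D/Q*)S + (Q*/2)H = √(2DSH) ≈ €29,557.81.
Cost at Q = 250: (40,080/250)×346 + (250/2)×31.5 = €55,470.72 + €3,937.50 = €59,408.22.
Excess = €59,408.22 − €29,557.81 = €29,850.41.

Extra cost ≈ €29,850 per year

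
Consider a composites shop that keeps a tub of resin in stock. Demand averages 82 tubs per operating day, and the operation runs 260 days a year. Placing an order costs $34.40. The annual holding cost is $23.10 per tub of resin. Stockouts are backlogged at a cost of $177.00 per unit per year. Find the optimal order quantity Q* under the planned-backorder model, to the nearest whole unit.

Q* ≈ 268 tubs

Annual demand D = 82 × 260 = 21,320.
With planned backorders, Q* = √(2DS/H) · √((H+B)/B).
√(2DS/H) = √(2 × 21,320 × 34.4 / 23.1) = 251.989.
√((H+B)/B) = √((23.1+177)/177) = 1.0633.
Q* ≈ 267.928.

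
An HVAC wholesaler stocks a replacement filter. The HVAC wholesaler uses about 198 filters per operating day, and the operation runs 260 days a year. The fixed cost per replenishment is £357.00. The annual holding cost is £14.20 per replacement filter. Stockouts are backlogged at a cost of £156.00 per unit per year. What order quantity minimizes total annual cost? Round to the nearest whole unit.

Q* ≈ 1,681 filters

Annual demand D = 198 × 260 = 51,480.
With planned backorders, Q* = √(2DS/H) · √((H+B)/B).
√(2DS/H) = √(2 × 51,480 × 357 / 14.2) = 1608.882.
√((H+B)/B) = √((14.2+156)/156) = 1.0445.
Q* ≈ 1680.512.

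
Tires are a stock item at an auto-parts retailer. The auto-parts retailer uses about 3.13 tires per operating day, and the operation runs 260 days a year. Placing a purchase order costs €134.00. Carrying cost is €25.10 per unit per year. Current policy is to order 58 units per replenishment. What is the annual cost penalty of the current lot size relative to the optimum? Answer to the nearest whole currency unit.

Extra cost ≈ €268 per year

Annual demand D = 3.13 × 260 = 813.8.
EOQ = √(2DS/H) = √(2 × 813.8 × 134 / 25.1) ≈ 93.22.
Cost at Q* = (D/Q*)S + (Q*/2)H = √(2DSH) ≈ €2,339.72.
Cost at Q = 58: (813.8/58)×134 + (58/2)×25.1 = €1,880.16 + €727.90 = €2,608.06.
Excess = €2,608.06 − €2,339.72 = €268.34.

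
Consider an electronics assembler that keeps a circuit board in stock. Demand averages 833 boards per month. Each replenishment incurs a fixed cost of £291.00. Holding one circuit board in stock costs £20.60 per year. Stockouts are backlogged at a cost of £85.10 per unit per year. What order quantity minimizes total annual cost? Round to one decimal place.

Q* ≈ 592.3 boards

Annual demand D = 833 × 12 = 9,996.
With planned backorders, Q* = √(2DS/H) · √((H+B)/B).
√(2DS/H) = √(2 × 9,996 × 291 / 20.6) = 531.424.
√((H+B)/B) = √((20.6+85.1)/85.1) = 1.1145.
Q* ≈ 592.262.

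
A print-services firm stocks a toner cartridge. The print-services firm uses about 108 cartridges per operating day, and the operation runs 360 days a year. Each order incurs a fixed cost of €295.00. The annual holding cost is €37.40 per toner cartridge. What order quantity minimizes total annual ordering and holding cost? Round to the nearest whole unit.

Q* ≈ 783 cartridges

Annual demand D = 108 × 360 = 38,880.
EOQ = √(2DS / H) = √(2 × 38,880 × 295 / 37.4).
= √(22,939,200 / 37.4) = √613,347.5936 ≈ 783.165.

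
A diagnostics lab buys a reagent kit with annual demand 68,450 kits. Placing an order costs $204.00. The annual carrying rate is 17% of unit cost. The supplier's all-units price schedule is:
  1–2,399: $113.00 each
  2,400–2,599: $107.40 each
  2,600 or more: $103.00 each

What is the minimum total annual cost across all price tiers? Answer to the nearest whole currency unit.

Holding cost per unit per year at price C is H = 0.17·C.
For each price level, check whether its EOQ is feasible; otherwise the best quantity at that price is the breakpoint.
EOQ at $113.00 = 1205.7 (feasible in tier 1): TC = 68,450×$113.00 + (68,450/1205.7)×204 + (1205.7/2)×0.17×$113.00 = $7,758,012.24.
EOQ at $107.40 = 1236.8 < 2400, so use break Q=2400: TC = 68,450×$107.40 + (68,450/2400.0)×204 + (2400.0/2)×0.17×$107.40 = $7,379,257.85.
EOQ at $103.00 = 1262.9 < 2600, so use break Q=2600: TC = 68,450×$103.00 + (68,450/2600.0)×204 + (2600.0/2)×0.17×$103.00 = $7,078,483.69.
Lowest total cost among the candidates is at Q = 2600.0.

TC* ≈ $7,078,484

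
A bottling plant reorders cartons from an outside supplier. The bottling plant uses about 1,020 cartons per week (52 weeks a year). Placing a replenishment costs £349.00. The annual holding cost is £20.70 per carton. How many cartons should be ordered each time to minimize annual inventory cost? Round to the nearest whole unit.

Annual demand D = 1,020 × 52 = 53,040.
EOQ = √(2DS / H) = √(2 × 53,040 × 349 / 20.7).
= √(37,021,920 / 20.7) = √1,788,498.5507 ≈ 1337.348.

Q* ≈ 1,337 cartons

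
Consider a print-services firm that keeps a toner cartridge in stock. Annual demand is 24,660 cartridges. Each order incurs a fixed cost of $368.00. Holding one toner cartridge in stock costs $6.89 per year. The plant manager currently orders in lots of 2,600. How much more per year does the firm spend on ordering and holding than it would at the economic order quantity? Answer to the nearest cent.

EOQ = √(2DS/H) = √(2 × 24,660 × 368 / 6.89) ≈ 1623.03.
Cost at Q* = (D/Q*)S + (Q*/2)H = √(2DSH) ≈ $11,182.66.
Cost at Q = 2,600: (24,660/2,600)×368 + (2,600/2)×6.89 = $3,490.34 + $8,957.00 = $12,447.34.
Excess = $12,447.34 − $11,182.66 = $1,264.68.

Extra cost ≈ $1,264.68 per year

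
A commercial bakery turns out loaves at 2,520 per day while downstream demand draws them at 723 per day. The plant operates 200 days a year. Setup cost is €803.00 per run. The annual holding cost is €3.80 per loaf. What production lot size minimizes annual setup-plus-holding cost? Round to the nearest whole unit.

Annual demand D = 723 × 200 = 144,600.
Production build-up factor (1 − d/p) = 1 − 723/2,520 = 0.7131.
Q* = √(2DS / (H(1 − d/p))) = √(2 × 144,600 × 803 / (3.8 × 0.7131)).
= √(232,227,600 / 2.7098) ≈ 9257.449.

Q* ≈ 9,257 loaves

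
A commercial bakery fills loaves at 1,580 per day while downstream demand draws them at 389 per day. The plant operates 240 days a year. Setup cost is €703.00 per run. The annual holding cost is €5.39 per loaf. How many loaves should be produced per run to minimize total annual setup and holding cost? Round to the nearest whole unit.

Annual demand D = 389 × 240 = 93,360.
Production build-up factor (1 − d/p) = 1 − 389/1,580 = 0.7538.
Q* = √(2DS / (H(1 − d/p))) = √(2 × 93,360 × 703 / (5.39 × 0.7538)).
= √(131,264,160 / 4.063) ≈ 5683.965.

Q* ≈ 5,684 loaves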